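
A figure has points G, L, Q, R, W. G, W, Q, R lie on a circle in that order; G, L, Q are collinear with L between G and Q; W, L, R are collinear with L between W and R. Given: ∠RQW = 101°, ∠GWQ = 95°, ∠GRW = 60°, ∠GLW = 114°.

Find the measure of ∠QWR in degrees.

1. ∠GQW = 60°  [same arc GW]
2. ∠QLW = 66°  [linear pair at L on GQ]
3. ∠QWR = 54°  [△WLQ]

∠QWR = 54°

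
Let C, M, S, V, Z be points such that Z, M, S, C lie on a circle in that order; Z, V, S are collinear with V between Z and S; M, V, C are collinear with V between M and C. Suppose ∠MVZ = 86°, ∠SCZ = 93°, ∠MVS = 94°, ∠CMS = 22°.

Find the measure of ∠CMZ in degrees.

1. ∠SMZ = 87°  [cyclic ZMSC, opposite ∠M+∠C]
2. ∠MSZ = 64°  [△MVS]
3. ∠MZS = 29°  [△ZMS]
4. ∠CMZ = 65°  [△ZVM]

∠CMZ = 65°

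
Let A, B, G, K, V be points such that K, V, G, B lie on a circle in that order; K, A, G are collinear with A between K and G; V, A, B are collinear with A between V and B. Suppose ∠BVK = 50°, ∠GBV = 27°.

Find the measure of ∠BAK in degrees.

∠BAK = 77°

1. ∠BGK = 50°  [same arc KB]
2. ∠BAG = 103°  [△GAB]
3. ∠BAK = 77°  [linear pair at A on KG]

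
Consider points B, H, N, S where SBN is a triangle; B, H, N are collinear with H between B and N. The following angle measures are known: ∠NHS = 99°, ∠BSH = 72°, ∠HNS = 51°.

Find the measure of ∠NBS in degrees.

∠NBS = 27°

1. ∠BHS = 81°  [linear pair at H on BN]
2. ∠HBS = 27°  [△SBH]
3. ∠NBS = 27°  [H on ray BN]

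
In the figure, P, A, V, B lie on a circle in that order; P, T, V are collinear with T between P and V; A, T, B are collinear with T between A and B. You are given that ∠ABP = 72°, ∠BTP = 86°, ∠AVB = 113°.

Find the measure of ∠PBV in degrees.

1. ∠BPV = 22°  [△PTB]
2. ∠APB = 67°  [cyclic PAVB, opposite ∠P+∠V]
3. ∠BAP = 41°  [△PAB]
4. ∠BVP = 41°  [same arc PB]
5. ∠PBV = 117°  [△PVB]

∠PBV = 117°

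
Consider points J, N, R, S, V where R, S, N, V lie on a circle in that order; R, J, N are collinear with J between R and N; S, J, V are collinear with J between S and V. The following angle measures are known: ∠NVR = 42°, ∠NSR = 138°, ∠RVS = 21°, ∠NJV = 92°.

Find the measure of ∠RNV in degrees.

1. ∠RNS = 21°  [same arc RS]
2. ∠RJS = 92°  [vertical angles at J]
3. ∠NRS = 21°  [△RSN]
4. ∠RSV = 67°  [△RJS]
5. ∠RNV = 67°  [same arc RV]

∠RNV = 67°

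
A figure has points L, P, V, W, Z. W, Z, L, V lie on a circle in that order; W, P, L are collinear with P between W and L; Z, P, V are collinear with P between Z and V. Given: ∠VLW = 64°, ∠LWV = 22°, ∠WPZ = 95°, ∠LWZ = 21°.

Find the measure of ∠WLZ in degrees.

1. ∠LZV = 22°  [same arc LV]
2. ∠LPZ = 85°  [linear pair at P on WL]
3. ∠WLZ = 73°  [△ZPL]

∠WLZ = 73°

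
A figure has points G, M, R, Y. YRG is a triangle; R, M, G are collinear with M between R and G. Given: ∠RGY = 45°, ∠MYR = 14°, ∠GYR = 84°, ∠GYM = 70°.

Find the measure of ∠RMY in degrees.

∠RMY = 115°

1. ∠MGY = 45°  [M on ray GR]
2. ∠GMY = 65°  [△YMG]
3. ∠RMY = 115°  [linear pair at M on RG]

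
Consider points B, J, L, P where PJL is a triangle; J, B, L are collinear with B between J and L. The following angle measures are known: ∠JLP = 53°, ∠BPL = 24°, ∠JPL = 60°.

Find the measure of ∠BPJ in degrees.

1. ∠LJP = 67°  [△PJL]
2. ∠BLP = 53°  [B on ray LJ]
3. ∠LBP = 103°  [△PBL]
4. ∠BJP = 67°  [B on ray JL]
5. ∠JBP = 77°  [linear pair at B on JL]
6. ∠BPJ = 36°  [△PJB]

∠BPJ = 36°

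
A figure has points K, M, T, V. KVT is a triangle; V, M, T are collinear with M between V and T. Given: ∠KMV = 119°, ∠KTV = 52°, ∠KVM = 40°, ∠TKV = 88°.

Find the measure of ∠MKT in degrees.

∠MKT = 67°

1. ∠KMT = 61°  [linear pair at M on VT]
2. ∠KTM = 52°  [M on ray TV]
3. ∠MKT = 67°  [△KMT]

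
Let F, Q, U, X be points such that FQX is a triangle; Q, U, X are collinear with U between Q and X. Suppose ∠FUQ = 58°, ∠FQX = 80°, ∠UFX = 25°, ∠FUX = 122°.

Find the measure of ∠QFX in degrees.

1. ∠FXU = 33°  [△FUX]
2. ∠FXQ = 33°  [U on ray XQ]
3. ∠QFX = 67°  [△FQX]

∠QFX = 67°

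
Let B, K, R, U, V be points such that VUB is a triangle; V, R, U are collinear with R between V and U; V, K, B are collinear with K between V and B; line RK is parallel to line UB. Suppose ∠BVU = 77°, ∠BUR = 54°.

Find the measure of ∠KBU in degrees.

1. ∠BUV = 54°  [R on ray UV]
2. ∠UBV = 49°  [△VUB]
3. ∠KBU = 49°  [K on ray BV]

∠KBU = 49°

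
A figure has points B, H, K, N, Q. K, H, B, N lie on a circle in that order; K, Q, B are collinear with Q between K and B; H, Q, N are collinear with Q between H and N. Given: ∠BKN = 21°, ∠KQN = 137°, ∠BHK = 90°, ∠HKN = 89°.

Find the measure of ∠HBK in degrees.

∠HBK = 22°

1. ∠BHN = 21°  [same arc BN]
2. ∠BQH = 137°  [vertical angles at Q]
3. ∠HBK = 22°  [△HQB]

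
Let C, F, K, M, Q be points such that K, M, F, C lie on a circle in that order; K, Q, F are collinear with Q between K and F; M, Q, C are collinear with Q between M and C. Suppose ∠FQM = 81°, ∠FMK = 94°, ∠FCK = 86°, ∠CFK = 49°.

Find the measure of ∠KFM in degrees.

∠KFM = 54°

1. ∠CQK = 81°  [vertical angles at Q]
2. ∠CKF = 45°  [△KFC]
3. ∠KCM = 54°  [△KQC]
4. ∠KFM = 54°  [same arc KM]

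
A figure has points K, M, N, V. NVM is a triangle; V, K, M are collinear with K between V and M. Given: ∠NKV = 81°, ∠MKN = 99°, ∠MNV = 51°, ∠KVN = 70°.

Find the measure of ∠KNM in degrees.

1. ∠MVN = 70°  [K on ray VM]
2. ∠NMV = 59°  [△NVM]
3. ∠KMN = 59°  [K on ray MV]
4. ∠KNM = 22°  [△NKM]

∠KNM = 22°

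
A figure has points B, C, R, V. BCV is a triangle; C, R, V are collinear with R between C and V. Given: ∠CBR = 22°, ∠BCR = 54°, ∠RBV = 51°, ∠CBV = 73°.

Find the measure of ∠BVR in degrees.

∠BVR = 53°

1. ∠BCV = 54°  [R on ray CV]
2. ∠BVC = 53°  [△BCV]
3. ∠BVR = 53°  [R on ray VC]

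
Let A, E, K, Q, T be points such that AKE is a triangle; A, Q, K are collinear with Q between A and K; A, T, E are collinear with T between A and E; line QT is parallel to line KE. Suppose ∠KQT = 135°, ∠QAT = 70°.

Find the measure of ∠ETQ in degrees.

1. ∠AQT = 45°  [linear pair at Q on AK]
2. ∠ATQ = 65°  [△AQT]
3. ∠ETQ = 115°  [linear pair at T on AE]

∠ETQ = 115°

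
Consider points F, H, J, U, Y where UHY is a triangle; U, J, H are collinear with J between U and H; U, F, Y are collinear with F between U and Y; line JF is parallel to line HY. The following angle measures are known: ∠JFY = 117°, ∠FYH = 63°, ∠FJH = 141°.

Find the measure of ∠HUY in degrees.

∠HUY = 78°

1. ∠JFU = 63°  [linear pair at F on UY]
2. ∠FJU = 39°  [linear pair at J on UH]
3. ∠FUJ = 78°  [△UJF]
4. ∠HUY = 78°  [J on UH, F on UY]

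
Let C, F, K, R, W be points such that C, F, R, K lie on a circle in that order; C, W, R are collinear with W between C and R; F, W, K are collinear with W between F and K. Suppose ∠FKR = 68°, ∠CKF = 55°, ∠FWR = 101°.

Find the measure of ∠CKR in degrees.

∠CKR = 123°

1. ∠FCR = 68°  [same arc FR]
2. ∠CRF = 55°  [same arc CF]
3. ∠CFR = 57°  [△CFR]
4. ∠CKR = 123°  [cyclic CFRK, opposite ∠F+∠K]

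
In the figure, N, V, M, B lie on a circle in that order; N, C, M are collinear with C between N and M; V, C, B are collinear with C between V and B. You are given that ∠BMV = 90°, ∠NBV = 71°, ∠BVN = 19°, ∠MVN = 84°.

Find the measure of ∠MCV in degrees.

1. ∠NMV = 71°  [same arc NV]
2. ∠MNV = 25°  [△NVM]
3. ∠NCV = 136°  [△NCV]
4. ∠MCV = 44°  [linear pair at C on NM]

∠MCV = 44°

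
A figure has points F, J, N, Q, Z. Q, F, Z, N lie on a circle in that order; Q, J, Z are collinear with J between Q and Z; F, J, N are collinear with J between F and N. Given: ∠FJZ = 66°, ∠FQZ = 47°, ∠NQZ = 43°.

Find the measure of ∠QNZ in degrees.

∠QNZ = 118°

1. ∠NJQ = 66°  [vertical angles at J]
2. ∠FNZ = 47°  [same arc FZ]
3. ∠NJZ = 114°  [linear pair at J on QZ]
4. ∠NZQ = 19°  [△ZJN]
5. ∠QNZ = 118°  [△QZN]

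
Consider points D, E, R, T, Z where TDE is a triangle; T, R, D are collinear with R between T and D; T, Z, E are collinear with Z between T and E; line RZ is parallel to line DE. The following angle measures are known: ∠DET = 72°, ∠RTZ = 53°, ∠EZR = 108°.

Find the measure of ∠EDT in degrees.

∠EDT = 55°

1. ∠RZT = 72°  [RZ∥DE, corresponding at Z]
2. ∠TRZ = 55°  [△TRZ]
3. ∠EDT = 55°  [RZ∥DE, corresponding at R]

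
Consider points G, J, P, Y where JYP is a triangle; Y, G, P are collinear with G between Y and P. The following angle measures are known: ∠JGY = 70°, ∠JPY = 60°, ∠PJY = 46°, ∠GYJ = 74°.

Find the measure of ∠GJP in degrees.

∠GJP = 10°

1. ∠JGP = 110°  [linear pair at G on YP]
2. ∠GPJ = 60°  [G on ray PY]
3. ∠GJP = 10°  [△JGP]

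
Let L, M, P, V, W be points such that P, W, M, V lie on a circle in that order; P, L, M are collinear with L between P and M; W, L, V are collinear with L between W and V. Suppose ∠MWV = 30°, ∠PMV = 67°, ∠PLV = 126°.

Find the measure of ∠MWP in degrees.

1. ∠MPV = 30°  [same arc MV]
2. ∠MVP = 83°  [△PMV]
3. ∠MWP = 97°  [cyclic PWMV, opposite ∠W+∠V]

∠MWP = 97°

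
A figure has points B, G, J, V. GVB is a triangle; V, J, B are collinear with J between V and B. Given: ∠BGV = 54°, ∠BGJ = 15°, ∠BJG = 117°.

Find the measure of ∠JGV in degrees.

1. ∠GBJ = 48°  [△GJB]
2. ∠GJV = 63°  [linear pair at J on VB]
3. ∠GBV = 48°  [J on ray BV]
4. ∠BVG = 78°  [△GVB]
5. ∠GVJ = 78°  [J on ray VB]
6. ∠JGV = 39°  [△GVJ]

∠JGV = 39°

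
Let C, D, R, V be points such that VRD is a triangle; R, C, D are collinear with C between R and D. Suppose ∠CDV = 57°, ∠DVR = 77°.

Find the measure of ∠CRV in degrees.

∠CRV = 46°

1. ∠RDV = 57°  [C on ray DR]
2. ∠DRV = 46°  [△VRD]
3. ∠CRV = 46°  [C on ray RD]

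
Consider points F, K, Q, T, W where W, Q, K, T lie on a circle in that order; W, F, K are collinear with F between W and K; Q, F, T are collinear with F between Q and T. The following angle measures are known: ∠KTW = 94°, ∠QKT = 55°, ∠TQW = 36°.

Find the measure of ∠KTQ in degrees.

∠KTQ = 75°

1. ∠TKW = 36°  [same arc WT]
2. ∠KWT = 50°  [△WKT]
3. ∠KQT = 50°  [same arc KT]
4. ∠KTQ = 75°  [△QKT]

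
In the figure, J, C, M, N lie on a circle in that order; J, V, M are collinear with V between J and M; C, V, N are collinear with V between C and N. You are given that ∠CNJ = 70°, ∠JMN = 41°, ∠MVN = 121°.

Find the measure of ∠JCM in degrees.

1. ∠CMJ = 70°  [same arc JC]
2. ∠JCN = 41°  [same arc JN]
3. ∠CVJ = 121°  [vertical angles at V]
4. ∠CJM = 18°  [△JVC]
5. ∠JCM = 92°  [△JCM]

∠JCM = 92°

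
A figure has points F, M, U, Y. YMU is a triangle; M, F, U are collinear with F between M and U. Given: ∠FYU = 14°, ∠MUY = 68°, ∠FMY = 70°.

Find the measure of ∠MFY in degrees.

∠MFY = 82°

1. ∠FUY = 68°  [F on ray UM]
2. ∠UFY = 98°  [△YFU]
3. ∠MFY = 82°  [linear pair at F on MU]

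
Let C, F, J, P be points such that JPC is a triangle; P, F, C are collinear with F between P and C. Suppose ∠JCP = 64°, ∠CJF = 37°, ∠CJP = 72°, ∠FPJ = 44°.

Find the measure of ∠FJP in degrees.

1. ∠FCJ = 64°  [F on ray CP]
2. ∠CFJ = 79°  [△JFC]
3. ∠JFP = 101°  [linear pair at F on PC]
4. ∠FJP = 35°  [△JPF]

∠FJP = 35°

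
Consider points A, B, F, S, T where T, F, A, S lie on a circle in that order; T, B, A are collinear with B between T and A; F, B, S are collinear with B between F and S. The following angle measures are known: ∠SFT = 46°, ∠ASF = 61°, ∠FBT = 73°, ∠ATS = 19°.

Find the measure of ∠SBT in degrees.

1. ∠SAT = 46°  [same arc TS]
2. ∠ABS = 73°  [△ABS]
3. ∠SBT = 107°  [linear pair at B on TA]

∠SBT = 107°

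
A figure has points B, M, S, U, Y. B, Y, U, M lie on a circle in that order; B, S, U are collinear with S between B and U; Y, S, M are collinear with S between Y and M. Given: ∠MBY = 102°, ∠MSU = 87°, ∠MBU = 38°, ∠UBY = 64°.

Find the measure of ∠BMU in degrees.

1. ∠UMY = 64°  [same arc YU]
2. ∠BUM = 29°  [△USM]
3. ∠BMU = 113°  [△BUM]

∠BMU = 113°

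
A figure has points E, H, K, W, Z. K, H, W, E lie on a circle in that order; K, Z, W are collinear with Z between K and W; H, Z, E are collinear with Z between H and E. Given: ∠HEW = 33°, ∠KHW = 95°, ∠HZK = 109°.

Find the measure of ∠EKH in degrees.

1. ∠HKW = 33°  [same arc HW]
2. ∠HWK = 52°  [△KHW]
3. ∠EHK = 38°  [△KZH]
4. ∠HEK = 52°  [same arc KH]
5. ∠EKH = 90°  [△KHE]

∠EKH = 90°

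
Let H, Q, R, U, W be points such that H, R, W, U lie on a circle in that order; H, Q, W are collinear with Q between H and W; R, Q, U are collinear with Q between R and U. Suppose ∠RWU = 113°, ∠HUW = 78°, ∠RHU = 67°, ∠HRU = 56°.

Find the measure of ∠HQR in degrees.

1. ∠HRW = 102°  [cyclic HRWU, opposite ∠R+∠U]
2. ∠HUR = 57°  [△HRU]
3. ∠HWR = 57°  [same arc HR]
4. ∠RHW = 21°  [△HRW]
5. ∠HQR = 103°  [△HQR]

∠HQR = 103°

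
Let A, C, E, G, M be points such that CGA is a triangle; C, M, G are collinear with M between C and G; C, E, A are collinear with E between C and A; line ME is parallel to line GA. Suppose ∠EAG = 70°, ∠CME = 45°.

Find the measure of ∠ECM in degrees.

1. ∠CAG = 70°  [E on ray AC]
2. ∠AGC = 45°  [ME∥GA, corresponding at M]
3. ∠ACG = 65°  [△CGA]
4. ∠ECM = 65°  [M on CG, E on CA]

∠ECM = 65°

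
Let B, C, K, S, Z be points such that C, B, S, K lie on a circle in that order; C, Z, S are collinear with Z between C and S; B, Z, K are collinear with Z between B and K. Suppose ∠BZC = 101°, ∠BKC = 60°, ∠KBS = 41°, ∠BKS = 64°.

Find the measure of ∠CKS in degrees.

∠CKS = 124°

1. ∠KZS = 101°  [vertical angles at Z]
2. ∠KCS = 41°  [same arc SK]
3. ∠CSK = 15°  [△SZK]
4. ∠CKS = 124°  [△CSK]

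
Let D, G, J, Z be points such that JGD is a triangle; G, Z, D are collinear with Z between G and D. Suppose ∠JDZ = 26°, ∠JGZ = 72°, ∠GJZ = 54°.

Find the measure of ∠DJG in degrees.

∠DJG = 82°

1. ∠GDJ = 26°  [Z on ray DG]
2. ∠DGJ = 72°  [Z on ray GD]
3. ∠DJG = 82°  [△JGD]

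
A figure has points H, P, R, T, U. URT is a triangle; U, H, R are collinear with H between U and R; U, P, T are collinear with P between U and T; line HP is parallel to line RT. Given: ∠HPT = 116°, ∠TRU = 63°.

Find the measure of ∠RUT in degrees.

∠RUT = 53°

1. ∠HPU = 64°  [linear pair at P on UT]
2. ∠PHU = 63°  [HP∥RT, corresponding at H]
3. ∠HUP = 53°  [△UHP]
4. ∠RUT = 53°  [H on UR, P on UT]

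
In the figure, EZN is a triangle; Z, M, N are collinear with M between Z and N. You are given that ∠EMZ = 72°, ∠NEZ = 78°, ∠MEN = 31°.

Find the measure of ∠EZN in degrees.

∠EZN = 61°

1. ∠EMN = 108°  [linear pair at M on ZN]
2. ∠ENM = 41°  [△EMN]
3. ∠ENZ = 41°  [M on ray NZ]
4. ∠EZN = 61°  [△EZN]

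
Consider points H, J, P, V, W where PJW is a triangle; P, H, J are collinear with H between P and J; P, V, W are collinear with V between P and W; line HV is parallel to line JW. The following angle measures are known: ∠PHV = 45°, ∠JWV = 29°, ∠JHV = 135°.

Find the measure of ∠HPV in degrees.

∠HPV = 106°

1. ∠PJW = 45°  [HV∥JW, corresponding at H]
2. ∠JWP = 29°  [V on ray WP]
3. ∠JPW = 106°  [△PJW]
4. ∠HPV = 106°  [H on PJ, V on PW]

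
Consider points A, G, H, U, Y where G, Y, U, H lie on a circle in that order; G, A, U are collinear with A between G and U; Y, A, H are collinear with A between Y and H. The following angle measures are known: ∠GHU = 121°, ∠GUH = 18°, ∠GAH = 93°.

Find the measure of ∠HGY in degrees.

∠HGY = 116°

1. ∠HGU = 41°  [△GUH]
2. ∠GYH = 18°  [same arc GH]
3. ∠GHY = 46°  [△GAH]
4. ∠HGY = 116°  [△GYH]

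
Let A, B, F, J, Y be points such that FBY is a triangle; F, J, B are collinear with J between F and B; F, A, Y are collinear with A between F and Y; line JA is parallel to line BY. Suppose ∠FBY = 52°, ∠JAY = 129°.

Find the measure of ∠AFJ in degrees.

1. ∠AJF = 52°  [JA∥BY, corresponding at J]
2. ∠FAJ = 51°  [linear pair at A on FY]
3. ∠AFJ = 77°  [△FJA]

∠AFJ = 77°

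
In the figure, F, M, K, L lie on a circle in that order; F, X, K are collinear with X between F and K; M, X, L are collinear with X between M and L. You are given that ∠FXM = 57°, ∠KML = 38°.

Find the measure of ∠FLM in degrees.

∠FLM = 19°

1. ∠KXL = 57°  [vertical angles at X]
2. ∠KFL = 38°  [same arc KL]
3. ∠FXL = 123°  [linear pair at X on FK]
4. ∠FLM = 19°  [△FXL]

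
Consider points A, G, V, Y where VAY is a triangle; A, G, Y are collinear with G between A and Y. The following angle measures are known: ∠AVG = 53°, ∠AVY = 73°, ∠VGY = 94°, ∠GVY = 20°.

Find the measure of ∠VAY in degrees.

1. ∠GYV = 66°  [△VGY]
2. ∠AYV = 66°  [G on ray YA]
3. ∠VAY = 41°  [△VAY]

∠VAY = 41°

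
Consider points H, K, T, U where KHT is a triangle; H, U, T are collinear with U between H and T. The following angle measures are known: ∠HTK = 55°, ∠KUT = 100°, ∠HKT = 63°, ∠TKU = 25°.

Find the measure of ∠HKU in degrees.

∠HKU = 38°

1. ∠KHT = 62°  [△KHT]
2. ∠HUK = 80°  [linear pair at U on HT]
3. ∠KHU = 62°  [U on ray HT]
4. ∠HKU = 38°  [△KHU]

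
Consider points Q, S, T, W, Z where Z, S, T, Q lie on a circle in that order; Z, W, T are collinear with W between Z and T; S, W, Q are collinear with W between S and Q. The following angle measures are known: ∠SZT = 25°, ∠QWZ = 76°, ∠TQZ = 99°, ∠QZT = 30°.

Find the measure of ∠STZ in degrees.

∠STZ = 74°

1. ∠SWT = 76°  [vertical angles at W]
2. ∠QST = 30°  [same arc TQ]
3. ∠STZ = 74°  [△SWT]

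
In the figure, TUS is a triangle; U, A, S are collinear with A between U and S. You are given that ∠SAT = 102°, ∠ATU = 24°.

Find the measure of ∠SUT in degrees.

1. ∠TAU = 78°  [linear pair at A on US]
2. ∠AUT = 78°  [△TUA]
3. ∠SUT = 78°  [A on ray US]

∠SUT = 78°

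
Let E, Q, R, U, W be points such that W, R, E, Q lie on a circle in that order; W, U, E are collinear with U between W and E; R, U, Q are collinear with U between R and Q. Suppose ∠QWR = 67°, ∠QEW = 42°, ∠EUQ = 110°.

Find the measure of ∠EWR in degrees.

∠EWR = 28°

1. ∠QRW = 42°  [same arc WQ]
2. ∠RUW = 110°  [vertical angles at U]
3. ∠EWR = 28°  [△WUR]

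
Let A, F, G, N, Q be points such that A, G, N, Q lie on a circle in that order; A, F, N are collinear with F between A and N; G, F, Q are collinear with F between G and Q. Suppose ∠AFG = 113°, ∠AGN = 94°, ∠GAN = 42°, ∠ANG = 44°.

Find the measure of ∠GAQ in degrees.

1. ∠AGQ = 25°  [△AFG]
2. ∠AQG = 44°  [same arc AG]
3. ∠GAQ = 111°  [△AGQ]

∠GAQ = 111°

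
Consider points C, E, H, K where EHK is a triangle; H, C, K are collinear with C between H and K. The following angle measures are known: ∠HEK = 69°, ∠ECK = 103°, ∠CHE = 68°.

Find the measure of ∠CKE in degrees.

∠CKE = 43°

1. ∠EHK = 68°  [C on ray HK]
2. ∠EKH = 43°  [△EHK]
3. ∠CKE = 43°  [C on ray KH]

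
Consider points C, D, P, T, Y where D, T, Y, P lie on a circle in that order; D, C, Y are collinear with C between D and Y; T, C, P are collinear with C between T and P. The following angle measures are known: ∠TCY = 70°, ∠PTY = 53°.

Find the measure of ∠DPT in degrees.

∠DPT = 57°

1. ∠DCP = 70°  [vertical angles at C]
2. ∠PDY = 53°  [same arc YP]
3. ∠DPT = 57°  [△DCP]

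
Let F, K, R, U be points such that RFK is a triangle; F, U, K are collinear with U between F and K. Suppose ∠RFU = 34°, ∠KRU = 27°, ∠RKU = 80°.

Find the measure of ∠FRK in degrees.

∠FRK = 66°

1. ∠KFR = 34°  [U on ray FK]
2. ∠FKR = 80°  [U on ray KF]
3. ∠FRK = 66°  [△RFK]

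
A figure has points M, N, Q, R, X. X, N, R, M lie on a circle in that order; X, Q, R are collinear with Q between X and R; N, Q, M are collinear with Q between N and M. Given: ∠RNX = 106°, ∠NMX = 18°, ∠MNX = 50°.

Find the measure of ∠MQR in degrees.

1. ∠RMX = 74°  [cyclic XNRM, opposite ∠N+∠M]
2. ∠MRX = 50°  [same arc XM]
3. ∠MXR = 56°  [△XRM]
4. ∠MQX = 106°  [△XQM]
5. ∠MQR = 74°  [linear pair at Q on XR]

∠MQR = 74°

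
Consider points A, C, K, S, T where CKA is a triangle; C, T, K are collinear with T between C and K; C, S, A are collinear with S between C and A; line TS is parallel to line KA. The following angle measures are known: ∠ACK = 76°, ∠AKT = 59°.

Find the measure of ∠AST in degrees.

∠AST = 135°

1. ∠AKC = 59°  [T on ray KC]
2. ∠CAK = 45°  [△CKA]
3. ∠CST = 45°  [TS∥KA, corresponding at S]
4. ∠AST = 135°  [linear pair at S on CA]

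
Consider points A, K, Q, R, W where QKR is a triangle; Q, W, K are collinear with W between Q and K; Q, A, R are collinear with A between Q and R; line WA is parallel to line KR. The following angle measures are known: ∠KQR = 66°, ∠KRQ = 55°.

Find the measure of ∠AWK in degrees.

1. ∠QKR = 59°  [△QKR]
2. ∠AWQ = 59°  [WA∥KR, corresponding at W]
3. ∠AWK = 121°  [linear pair at W on QK]

∠AWK = 121°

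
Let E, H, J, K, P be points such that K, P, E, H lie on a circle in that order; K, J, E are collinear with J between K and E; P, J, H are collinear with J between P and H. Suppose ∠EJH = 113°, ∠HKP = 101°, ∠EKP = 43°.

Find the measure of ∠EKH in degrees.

∠EKH = 58°

1. ∠HEP = 79°  [cyclic KPEH, opposite ∠K+∠E]
2. ∠EHP = 43°  [same arc PE]
3. ∠EPH = 58°  [△PEH]
4. ∠EKH = 58°  [same arc EH]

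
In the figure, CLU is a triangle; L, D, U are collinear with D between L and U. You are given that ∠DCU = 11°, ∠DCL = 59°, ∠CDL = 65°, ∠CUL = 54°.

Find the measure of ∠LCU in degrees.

∠LCU = 70°

1. ∠CLD = 56°  [△CLD]
2. ∠CLU = 56°  [D on ray LU]
3. ∠LCU = 70°  [△CLU]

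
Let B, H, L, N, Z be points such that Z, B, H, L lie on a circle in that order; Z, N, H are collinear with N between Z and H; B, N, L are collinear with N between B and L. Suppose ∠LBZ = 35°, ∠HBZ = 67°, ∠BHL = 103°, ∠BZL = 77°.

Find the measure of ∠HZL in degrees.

1. ∠LHZ = 35°  [same arc ZL]
2. ∠HLZ = 113°  [cyclic ZBHL, opposite ∠B+∠L]
3. ∠HZL = 32°  [△ZHL]

∠HZL = 32°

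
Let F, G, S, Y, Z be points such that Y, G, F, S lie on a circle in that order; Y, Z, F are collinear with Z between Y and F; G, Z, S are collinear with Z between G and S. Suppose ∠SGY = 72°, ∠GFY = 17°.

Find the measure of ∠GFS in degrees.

1. ∠GSY = 17°  [same arc YG]
2. ∠GYS = 91°  [△YGS]
3. ∠GFS = 89°  [cyclic YGFS, opposite ∠Y+∠F]

∠GFS = 89°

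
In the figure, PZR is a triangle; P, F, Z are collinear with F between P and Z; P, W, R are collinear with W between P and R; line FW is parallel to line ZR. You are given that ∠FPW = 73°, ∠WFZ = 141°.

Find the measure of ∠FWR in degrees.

∠FWR = 112°

1. ∠PFW = 39°  [linear pair at F on PZ]
2. ∠FWP = 68°  [△PFW]
3. ∠FWR = 112°  [linear pair at W on PR]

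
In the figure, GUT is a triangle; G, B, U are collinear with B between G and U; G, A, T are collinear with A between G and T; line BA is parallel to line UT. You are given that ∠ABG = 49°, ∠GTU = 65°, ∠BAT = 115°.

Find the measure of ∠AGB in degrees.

1. ∠GUT = 49°  [BA∥UT, corresponding at B]
2. ∠TGU = 66°  [△GUT]
3. ∠AGB = 66°  [B on GU, A on GT]

∠AGB = 66°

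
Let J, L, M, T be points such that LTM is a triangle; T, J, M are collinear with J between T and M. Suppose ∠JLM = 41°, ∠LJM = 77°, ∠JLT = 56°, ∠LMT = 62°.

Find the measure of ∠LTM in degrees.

∠LTM = 21°

1. ∠LJT = 103°  [linear pair at J on TM]
2. ∠JTL = 21°  [△LTJ]
3. ∠LTM = 21°  [J on ray TM]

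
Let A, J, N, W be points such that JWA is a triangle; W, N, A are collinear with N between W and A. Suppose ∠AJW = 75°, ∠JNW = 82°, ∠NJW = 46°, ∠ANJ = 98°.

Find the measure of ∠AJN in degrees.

1. ∠JWN = 52°  [△JWN]
2. ∠AWJ = 52°  [N on ray WA]
3. ∠JAW = 53°  [△JWA]
4. ∠JAN = 53°  [N on ray AW]
5. ∠AJN = 29°  [△JNA]

∠AJN = 29°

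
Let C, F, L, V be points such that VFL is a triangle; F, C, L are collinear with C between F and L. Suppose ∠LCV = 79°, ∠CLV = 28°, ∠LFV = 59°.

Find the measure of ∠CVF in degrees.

∠CVF = 20°

1. ∠FCV = 101°  [linear pair at C on FL]
2. ∠CFV = 59°  [C on ray FL]
3. ∠CVF = 20°  [△VFC]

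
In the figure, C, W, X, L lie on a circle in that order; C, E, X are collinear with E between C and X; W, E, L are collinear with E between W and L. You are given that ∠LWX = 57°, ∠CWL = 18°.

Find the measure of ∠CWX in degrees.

∠CWX = 75°

1. ∠LCX = 57°  [same arc XL]
2. ∠CXL = 18°  [same arc CL]
3. ∠CLX = 105°  [△CXL]
4. ∠CWX = 75°  [cyclic CWXL, opposite ∠W+∠L]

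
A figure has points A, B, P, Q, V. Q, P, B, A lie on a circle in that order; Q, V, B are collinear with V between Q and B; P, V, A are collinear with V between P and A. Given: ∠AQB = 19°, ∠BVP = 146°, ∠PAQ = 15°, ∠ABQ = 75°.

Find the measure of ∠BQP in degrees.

∠BQP = 71°

1. ∠PVQ = 34°  [linear pair at V on QB]
2. ∠APQ = 75°  [same arc QA]
3. ∠BQP = 71°  [△QVP]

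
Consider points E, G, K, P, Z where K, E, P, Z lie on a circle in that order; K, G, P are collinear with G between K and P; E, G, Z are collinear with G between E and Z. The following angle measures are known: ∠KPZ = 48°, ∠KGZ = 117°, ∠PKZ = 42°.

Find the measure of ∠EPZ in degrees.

1. ∠PGZ = 63°  [linear pair at G on KP]
2. ∠PEZ = 42°  [same arc PZ]
3. ∠EZP = 69°  [△PGZ]
4. ∠EPZ = 69°  [△EPZ]

∠EPZ = 69°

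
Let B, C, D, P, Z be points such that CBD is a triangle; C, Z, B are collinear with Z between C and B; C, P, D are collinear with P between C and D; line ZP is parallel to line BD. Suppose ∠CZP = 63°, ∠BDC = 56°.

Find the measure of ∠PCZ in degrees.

1. ∠CBD = 63°  [ZP∥BD, corresponding at Z]
2. ∠BCD = 61°  [△CBD]
3. ∠PCZ = 61°  [Z on CB, P on CD]

∠PCZ = 61°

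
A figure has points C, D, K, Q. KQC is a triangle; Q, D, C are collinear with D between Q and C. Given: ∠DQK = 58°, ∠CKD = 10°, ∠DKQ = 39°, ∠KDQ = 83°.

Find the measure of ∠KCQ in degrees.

∠KCQ = 73°

1. ∠CDK = 97°  [linear pair at D on QC]
2. ∠DCK = 73°  [△KDC]
3. ∠KCQ = 73°  [D on ray CQ]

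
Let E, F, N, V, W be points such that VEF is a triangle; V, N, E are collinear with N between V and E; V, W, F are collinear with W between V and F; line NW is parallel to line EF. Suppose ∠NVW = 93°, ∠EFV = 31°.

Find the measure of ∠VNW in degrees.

1. ∠EVF = 93°  [N on VE, W on VF]
2. ∠FEV = 56°  [△VEF]
3. ∠VNW = 56°  [NW∥EF, corresponding at N]

∠VNW = 56°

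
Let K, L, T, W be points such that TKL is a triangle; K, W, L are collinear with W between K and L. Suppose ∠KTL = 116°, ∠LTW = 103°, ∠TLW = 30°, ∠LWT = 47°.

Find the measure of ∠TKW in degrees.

∠TKW = 34°

1. ∠KLT = 30°  [W on ray LK]
2. ∠LKT = 34°  [△TKL]
3. ∠TKW = 34°  [W on ray KL]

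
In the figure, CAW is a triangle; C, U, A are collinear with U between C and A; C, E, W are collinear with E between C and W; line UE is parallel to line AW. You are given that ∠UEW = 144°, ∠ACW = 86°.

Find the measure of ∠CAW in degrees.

1. ∠CEU = 36°  [linear pair at E on CW]
2. ∠ECU = 86°  [U on CA, E on CW]
3. ∠CUE = 58°  [△CUE]
4. ∠CAW = 58°  [UE∥AW, corresponding at U]

∠CAW = 58°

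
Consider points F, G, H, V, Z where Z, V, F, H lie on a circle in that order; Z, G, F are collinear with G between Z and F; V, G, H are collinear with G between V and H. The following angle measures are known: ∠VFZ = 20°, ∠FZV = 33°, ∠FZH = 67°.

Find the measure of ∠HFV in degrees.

∠HFV = 80°

1. ∠FHV = 33°  [same arc VF]
2. ∠FVH = 67°  [same arc FH]
3. ∠HFV = 80°  [△VFH]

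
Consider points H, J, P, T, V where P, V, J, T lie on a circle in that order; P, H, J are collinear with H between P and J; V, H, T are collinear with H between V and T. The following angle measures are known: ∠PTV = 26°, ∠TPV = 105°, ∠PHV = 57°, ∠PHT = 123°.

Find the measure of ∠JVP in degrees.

1. ∠PJV = 26°  [same arc PV]
2. ∠PVT = 49°  [△PVT]
3. ∠JPV = 74°  [△PHV]
4. ∠JVP = 80°  [△PVJ]

∠JVP = 80°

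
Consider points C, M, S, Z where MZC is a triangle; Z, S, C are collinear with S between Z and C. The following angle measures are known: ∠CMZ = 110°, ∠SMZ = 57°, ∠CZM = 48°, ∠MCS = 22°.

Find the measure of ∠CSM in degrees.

1. ∠MZS = 48°  [S on ray ZC]
2. ∠MSZ = 75°  [△MZS]
3. ∠CSM = 105°  [linear pair at S on ZC]

∠CSM = 105°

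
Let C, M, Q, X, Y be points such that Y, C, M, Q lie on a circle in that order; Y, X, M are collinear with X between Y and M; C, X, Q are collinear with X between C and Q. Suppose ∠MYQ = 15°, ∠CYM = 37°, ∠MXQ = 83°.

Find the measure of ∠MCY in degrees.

1. ∠CQM = 37°  [same arc CM]
2. ∠QMY = 60°  [△MXQ]
3. ∠MQY = 105°  [△YMQ]
4. ∠MCY = 75°  [cyclic YCMQ, opposite ∠C+∠Q]

∠MCY = 75°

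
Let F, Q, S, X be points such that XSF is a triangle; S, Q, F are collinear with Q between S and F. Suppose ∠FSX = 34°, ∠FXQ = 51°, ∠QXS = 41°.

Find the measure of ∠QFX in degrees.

1. ∠QSX = 34°  [Q on ray SF]
2. ∠SQX = 105°  [△XSQ]
3. ∠FQX = 75°  [linear pair at Q on SF]
4. ∠QFX = 54°  [△XQF]

∠QFX = 54°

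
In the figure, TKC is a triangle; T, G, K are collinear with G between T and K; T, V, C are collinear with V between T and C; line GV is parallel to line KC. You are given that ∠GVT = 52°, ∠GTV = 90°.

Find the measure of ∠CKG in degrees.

1. ∠TGV = 38°  [△TGV]
2. ∠KGV = 142°  [linear pair at G on TK]
3. ∠CKG = 38°  [GV∥KC, co-interior at K–G]

∠CKG = 38°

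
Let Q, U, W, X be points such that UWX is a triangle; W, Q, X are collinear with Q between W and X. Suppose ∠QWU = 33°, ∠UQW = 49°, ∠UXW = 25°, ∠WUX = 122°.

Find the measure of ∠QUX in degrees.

∠QUX = 24°

1. ∠UQX = 131°  [linear pair at Q on WX]
2. ∠QXU = 25°  [Q on ray XW]
3. ∠QUX = 24°  [△UQX]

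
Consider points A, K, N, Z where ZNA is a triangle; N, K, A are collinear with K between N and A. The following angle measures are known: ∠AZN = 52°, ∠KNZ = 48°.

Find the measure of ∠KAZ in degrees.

∠KAZ = 80°

1. ∠ANZ = 48°  [K on ray NA]
2. ∠NAZ = 80°  [△ZNA]
3. ∠KAZ = 80°  [K on ray AN]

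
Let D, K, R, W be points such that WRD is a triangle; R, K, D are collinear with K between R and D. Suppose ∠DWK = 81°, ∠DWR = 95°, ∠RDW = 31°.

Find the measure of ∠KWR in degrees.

∠KWR = 14°

1. ∠DRW = 54°  [△WRD]
2. ∠KDW = 31°  [K on ray DR]
3. ∠KRW = 54°  [K on ray RD]
4. ∠DKW = 68°  [△WKD]
5. ∠RKW = 112°  [linear pair at K on RD]
6. ∠KWR = 14°  [△WRK]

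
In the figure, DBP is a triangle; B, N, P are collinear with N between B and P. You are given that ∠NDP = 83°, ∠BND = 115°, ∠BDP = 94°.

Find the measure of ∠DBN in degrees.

∠DBN = 54°

1. ∠DNP = 65°  [linear pair at N on BP]
2. ∠DPN = 32°  [△DNP]
3. ∠BPD = 32°  [N on ray PB]
4. ∠DBP = 54°  [△DBP]
5. ∠DBN = 54°  [N on ray BP]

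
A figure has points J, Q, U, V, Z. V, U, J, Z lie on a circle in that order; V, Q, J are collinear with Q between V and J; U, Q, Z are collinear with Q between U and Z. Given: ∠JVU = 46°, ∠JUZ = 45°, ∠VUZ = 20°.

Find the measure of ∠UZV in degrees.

∠UZV = 69°

1. ∠JZU = 46°  [same arc UJ]
2. ∠UJZ = 89°  [△UJZ]
3. ∠UVZ = 91°  [cyclic VUJZ, opposite ∠V+∠J]
4. ∠UZV = 69°  [△VUZ]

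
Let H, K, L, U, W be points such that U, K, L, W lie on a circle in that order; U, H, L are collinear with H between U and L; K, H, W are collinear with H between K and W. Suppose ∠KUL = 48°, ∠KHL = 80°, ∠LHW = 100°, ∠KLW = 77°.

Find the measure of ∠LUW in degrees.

1. ∠KWL = 48°  [same arc KL]
2. ∠LKW = 55°  [△KLW]
3. ∠LUW = 55°  [same arc LW]

∠LUW = 55°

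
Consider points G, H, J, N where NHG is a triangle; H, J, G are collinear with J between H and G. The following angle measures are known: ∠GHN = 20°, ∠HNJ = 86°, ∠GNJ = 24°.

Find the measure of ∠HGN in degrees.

∠HGN = 50°

1. ∠JHN = 20°  [J on ray HG]
2. ∠HJN = 74°  [△NHJ]
3. ∠GJN = 106°  [linear pair at J on HG]
4. ∠JGN = 50°  [△NJG]
5. ∠HGN = 50°  [J on ray GH]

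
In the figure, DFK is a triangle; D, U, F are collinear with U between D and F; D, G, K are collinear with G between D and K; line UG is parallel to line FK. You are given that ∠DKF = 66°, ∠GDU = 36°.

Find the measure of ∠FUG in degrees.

∠FUG = 102°

1. ∠DGU = 66°  [UG∥FK, corresponding at G]
2. ∠DUG = 78°  [△DUG]
3. ∠FUG = 102°  [linear pair at U on DF]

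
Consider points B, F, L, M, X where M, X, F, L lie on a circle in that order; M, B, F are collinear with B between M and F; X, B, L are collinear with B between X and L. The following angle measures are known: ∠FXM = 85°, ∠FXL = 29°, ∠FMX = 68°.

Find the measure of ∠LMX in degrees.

1. ∠FLM = 95°  [cyclic MXFL, opposite ∠X+∠L]
2. ∠MFX = 27°  [△MXF]
3. ∠FML = 29°  [same arc FL]
4. ∠LFM = 56°  [△MFL]
5. ∠MLX = 27°  [same arc MX]
6. ∠LXM = 56°  [same arc ML]
7. ∠LMX = 97°  [△MXL]

∠LMX = 97°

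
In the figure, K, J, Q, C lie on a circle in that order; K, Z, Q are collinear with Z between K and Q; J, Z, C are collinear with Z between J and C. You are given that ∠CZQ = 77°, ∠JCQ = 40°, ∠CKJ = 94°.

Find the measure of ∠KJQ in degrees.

∠KJQ = 117°

1. ∠JZK = 77°  [vertical angles at Z]
2. ∠JKQ = 40°  [same arc JQ]
3. ∠CQJ = 86°  [cyclic KJQC, opposite ∠K+∠Q]
4. ∠JZQ = 103°  [linear pair at Z on KQ]
5. ∠CJQ = 54°  [△JQC]
6. ∠JQK = 23°  [△JZQ]
7. ∠KJQ = 117°  [△KJQ]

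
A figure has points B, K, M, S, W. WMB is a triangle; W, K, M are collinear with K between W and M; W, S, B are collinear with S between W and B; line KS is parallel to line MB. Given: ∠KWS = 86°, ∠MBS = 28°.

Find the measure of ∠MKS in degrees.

1. ∠BWM = 86°  [K on WM, S on WB]
2. ∠MBW = 28°  [S on ray BW]
3. ∠BMW = 66°  [△WMB]
4. ∠SKW = 66°  [KS∥MB, corresponding at K]
5. ∠MKS = 114°  [linear pair at K on WM]

∠MKS = 114°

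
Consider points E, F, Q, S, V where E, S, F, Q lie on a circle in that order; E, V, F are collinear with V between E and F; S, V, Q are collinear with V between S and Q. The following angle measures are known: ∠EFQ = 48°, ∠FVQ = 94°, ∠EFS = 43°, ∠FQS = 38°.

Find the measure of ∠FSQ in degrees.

∠FSQ = 51°

1. ∠EVS = 94°  [vertical angles at V]
2. ∠FVS = 86°  [linear pair at V on EF]
3. ∠FSQ = 51°  [△SVF]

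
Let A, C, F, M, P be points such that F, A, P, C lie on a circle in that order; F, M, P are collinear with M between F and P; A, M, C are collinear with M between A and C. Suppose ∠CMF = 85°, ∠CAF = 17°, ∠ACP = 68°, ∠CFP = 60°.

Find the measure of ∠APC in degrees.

∠APC = 52°

1. ∠ACF = 35°  [△FMC]
2. ∠AFC = 128°  [△FAC]
3. ∠APC = 52°  [cyclic FAPC, opposite ∠F+∠P]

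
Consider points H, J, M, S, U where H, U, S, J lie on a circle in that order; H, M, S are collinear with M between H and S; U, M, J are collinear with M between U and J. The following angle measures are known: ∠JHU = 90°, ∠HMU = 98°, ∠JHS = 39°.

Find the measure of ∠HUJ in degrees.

1. ∠JSU = 90°  [cyclic HUSJ, opposite ∠H+∠S]
2. ∠JMS = 98°  [vertical angles at M]
3. ∠JUS = 39°  [same arc SJ]
4. ∠SJU = 51°  [△USJ]
5. ∠HSJ = 31°  [△SMJ]
6. ∠HUJ = 31°  [same arc HJ]

∠HUJ = 31°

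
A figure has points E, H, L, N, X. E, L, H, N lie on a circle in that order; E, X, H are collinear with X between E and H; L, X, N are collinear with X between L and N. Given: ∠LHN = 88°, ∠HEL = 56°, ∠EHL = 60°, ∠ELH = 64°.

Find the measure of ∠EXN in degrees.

∠EXN = 84°

1. ∠HNL = 56°  [same arc LH]
2. ∠ENL = 60°  [same arc EL]
3. ∠HLN = 36°  [△LHN]
4. ∠HEN = 36°  [same arc HN]
5. ∠EXN = 84°  [△EXN]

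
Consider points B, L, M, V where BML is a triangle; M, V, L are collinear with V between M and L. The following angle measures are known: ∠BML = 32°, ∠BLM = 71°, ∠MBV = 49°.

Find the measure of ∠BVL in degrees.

1. ∠BMV = 32°  [V on ray ML]
2. ∠BVM = 99°  [△BMV]
3. ∠BVL = 81°  [linear pair at V on ML]

∠BVL = 81°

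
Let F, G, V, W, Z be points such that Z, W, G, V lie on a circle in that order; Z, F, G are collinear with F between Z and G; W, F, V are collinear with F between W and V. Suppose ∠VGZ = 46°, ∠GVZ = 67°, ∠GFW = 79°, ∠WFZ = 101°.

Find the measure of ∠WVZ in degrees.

1. ∠GZV = 67°  [△ZGV]
2. ∠VFZ = 79°  [vertical angles at F]
3. ∠WVZ = 34°  [△ZFV]

∠WVZ = 34°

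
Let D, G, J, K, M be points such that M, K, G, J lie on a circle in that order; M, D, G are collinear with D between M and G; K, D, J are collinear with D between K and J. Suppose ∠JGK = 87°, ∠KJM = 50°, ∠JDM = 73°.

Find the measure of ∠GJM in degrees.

∠GJM = 86°

1. ∠JMK = 93°  [cyclic MKGJ, opposite ∠M+∠G]
2. ∠JKM = 37°  [△MKJ]
3. ∠GMJ = 57°  [△MDJ]
4. ∠JGM = 37°  [same arc MJ]
5. ∠GJM = 86°  [△MGJ]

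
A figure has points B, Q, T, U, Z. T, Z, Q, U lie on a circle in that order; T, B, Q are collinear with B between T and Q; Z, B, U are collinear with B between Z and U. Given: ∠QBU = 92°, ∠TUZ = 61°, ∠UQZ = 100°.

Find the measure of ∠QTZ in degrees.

1. ∠TBZ = 92°  [vertical angles at B]
2. ∠UTZ = 80°  [cyclic TZQU, opposite ∠T+∠Q]
3. ∠TZU = 39°  [△TZU]
4. ∠QTZ = 49°  [△TBZ]

∠QTZ = 49°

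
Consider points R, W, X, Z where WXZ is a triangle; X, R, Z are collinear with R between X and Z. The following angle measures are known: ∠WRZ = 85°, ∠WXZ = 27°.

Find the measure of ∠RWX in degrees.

1. ∠WRX = 95°  [linear pair at R on XZ]
2. ∠RXW = 27°  [R on ray XZ]
3. ∠RWX = 58°  [△WXR]

∠RWX = 58°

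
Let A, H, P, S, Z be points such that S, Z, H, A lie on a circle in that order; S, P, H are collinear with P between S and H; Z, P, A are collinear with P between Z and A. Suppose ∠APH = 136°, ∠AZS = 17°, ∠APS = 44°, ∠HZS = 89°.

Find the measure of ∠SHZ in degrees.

1. ∠SPZ = 136°  [vertical angles at P]
2. ∠HSZ = 27°  [△SPZ]
3. ∠SHZ = 64°  [△SZH]

∠SHZ = 64°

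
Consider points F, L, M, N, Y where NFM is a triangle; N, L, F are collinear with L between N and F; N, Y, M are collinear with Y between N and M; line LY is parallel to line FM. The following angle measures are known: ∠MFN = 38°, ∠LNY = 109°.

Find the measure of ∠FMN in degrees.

∠FMN = 33°

1. ∠NLY = 38°  [LY∥FM, corresponding at L]
2. ∠LYN = 33°  [△NLY]
3. ∠FMN = 33°  [LY∥FM, corresponding at Y]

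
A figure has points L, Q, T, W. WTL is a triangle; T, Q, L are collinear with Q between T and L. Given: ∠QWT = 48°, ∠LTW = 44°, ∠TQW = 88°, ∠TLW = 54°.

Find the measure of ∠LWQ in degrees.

∠LWQ = 34°

1. ∠LQW = 92°  [linear pair at Q on TL]
2. ∠QLW = 54°  [Q on ray LT]
3. ∠LWQ = 34°  [△WQL]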